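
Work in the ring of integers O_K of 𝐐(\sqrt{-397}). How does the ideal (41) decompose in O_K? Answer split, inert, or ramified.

Since -397 ≢ 1 mod 4, the ring of integers is ℤ[√-397] with discriminant 4·(-397) = -1588.
41 ∤ -1588, so 41 is unramified.
Compute (-397/41) via Euler: 13^((41-1)/2) mod 41 = 40, so (-397/41) = -1.
(-397/41) = -1, so 41 is inert.

inert — (41) stays prime in O_K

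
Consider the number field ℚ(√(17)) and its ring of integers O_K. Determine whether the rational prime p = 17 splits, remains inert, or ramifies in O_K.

17 mod 4 = 1, hence disc K = 17 and O_K = ℤ[(1+√17)/2].
disc(K) = 17 = 17·1, so p = 17 is ramified.

ramified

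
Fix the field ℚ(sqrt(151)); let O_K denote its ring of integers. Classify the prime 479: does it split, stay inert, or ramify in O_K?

splits completely

Since 151 ≢ 1 mod 4, the ring of integers is ℤ[√151] with discriminant 4·151 = 604.
479 ∤ 604, so 479 is unramified.
(151/479) = 151^239 mod 479 = 1, giving Legendre symbol 1.
Legendre symbol 1 ⇒ 479 is split.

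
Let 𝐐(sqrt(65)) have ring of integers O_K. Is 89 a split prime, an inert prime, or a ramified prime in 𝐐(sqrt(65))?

Since 65 ≡ 1 mod 4, the ring of integers is ℤ[(1+√65)/2] with discriminant 65.
89 ∤ 65, so 89 is unramified.
Legendre symbol by Euler's criterion: (65/89) ≡ 65^44 ≡ 88 (mod 89), i.e. (65/89) = -1.
d is a non-residue mod p, hence 89 remains inert in O_K.

inert — (89) stays prime in O_K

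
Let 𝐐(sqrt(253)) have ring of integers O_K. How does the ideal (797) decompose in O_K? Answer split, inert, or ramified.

253 mod 4 = 1, hence disc K = 253 and O_K = ℤ[(1+√253)/2].
797 ∤ 253, so 797 is unramified.
Legendre symbol by Euler's criterion: (253/797) ≡ 253^398 ≡ 796 (mod 797), i.e. (253/797) = -1.
Legendre symbol -1 ⇒ 797 is inert.

remains prime (inert)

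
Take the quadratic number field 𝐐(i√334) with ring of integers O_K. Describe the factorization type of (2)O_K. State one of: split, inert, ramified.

Since -334 ≢ 1 mod 4, the ring of integers is ℤ[√-334] with discriminant 4·(-334) = -1336.
2 divides disc(K) = -1336, so 2 ramifies.

p ramifies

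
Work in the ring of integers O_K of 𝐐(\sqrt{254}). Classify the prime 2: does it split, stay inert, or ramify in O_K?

ramifies in O_K

d = 254 ≡ 2 (mod 4), so O_K = ℤ[√254] and disc(K) = 4d = 1016.
2 divides disc(K) = 1016, so 2 ramifies.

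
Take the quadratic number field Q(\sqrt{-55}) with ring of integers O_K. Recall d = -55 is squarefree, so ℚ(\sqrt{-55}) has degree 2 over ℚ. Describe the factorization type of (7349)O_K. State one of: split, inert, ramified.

d = -55 ≡ 1 (mod 4), so O_K = ℤ[(1+√-55)/2] and disc(K) = d = -55.
7349 ∤ -55, so 7349 is unramified.
Euler's criterion: (-55)^3674 mod 7349 = 1. Thus (-55|7349) = 1.
d is a quadratic residue mod p, hence 7349 splits in O_K.

7349 splits in O_K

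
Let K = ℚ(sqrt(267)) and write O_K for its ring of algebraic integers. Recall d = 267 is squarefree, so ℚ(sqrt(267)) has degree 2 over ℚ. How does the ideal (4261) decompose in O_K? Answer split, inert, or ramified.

d = 267 ≡ 3 (mod 4), so O_K = ℤ[√267] and disc(K) = 4d = 1068.
Since gcd(4261, 1068) = 1 the prime 4261 does not ramify.
Euler's criterion: 267^2130 mod 4261 = 1. Thus (267|4261) = 1.
Legendre symbol 1 ⇒ 4261 is split.

split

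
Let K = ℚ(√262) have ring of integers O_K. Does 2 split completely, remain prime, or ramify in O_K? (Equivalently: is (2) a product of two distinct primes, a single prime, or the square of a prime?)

ramified — (2) = 𝔭²

262 mod 4 = 2, hence disc K = 4·262 = 1048 and O_K = ℤ[√262].
2 divides disc(K) = 1048, so 2 ramifies.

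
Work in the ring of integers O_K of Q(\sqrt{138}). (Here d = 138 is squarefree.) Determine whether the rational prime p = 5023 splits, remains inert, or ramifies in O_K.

Since 138 ≢ 1 mod 4, the ring of integers is ℤ[√138] with discriminant 4·138 = 552.
disc(K) = 552 is not divisible by 5023; 5023 is unramified.
Compute (138/5023) via Euler: 138^((5023-1)/2) mod 5023 = 1, so (138/5023) = 1.
(138/5023) = 1, so 5023 splits.

p splits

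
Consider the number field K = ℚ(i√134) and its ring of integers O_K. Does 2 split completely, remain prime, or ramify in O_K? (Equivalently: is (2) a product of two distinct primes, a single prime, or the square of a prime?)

-134 mod 4 = 2, hence disc K = 4·(-134) = -536 and O_K = ℤ[√-134].
2 divides disc(K) = -536, so 2 ramifies.

ramified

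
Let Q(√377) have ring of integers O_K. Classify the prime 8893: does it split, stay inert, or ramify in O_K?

remains prime (inert)

377 mod 4 = 1, hence disc K = 377 and O_K = ℤ[(1+√377)/2].
8893 ∤ 377, so 8893 is unramified.
Legendre symbol by Euler's criterion: (377/8893) ≡ 377^4446 ≡ 8892 (mod 8893), i.e. (377/8893) = -1.
(377/8893) = -1, so 8893 is inert.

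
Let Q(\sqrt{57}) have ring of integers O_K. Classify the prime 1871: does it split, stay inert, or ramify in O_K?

Since 57 ≡ 1 mod 4, the ring of integers is ℤ[(1+√57)/2] with discriminant 57.
disc(K) = 57 is not divisible by 1871; 1871 is unramified.
(57/1871) = 57^935 mod 1871 = 1870, giving Legendre symbol -1.
(57/1871) = -1, so 1871 is inert.

p is inert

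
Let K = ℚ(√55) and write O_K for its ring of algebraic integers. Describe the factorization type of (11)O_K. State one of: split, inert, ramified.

Since 55 ≢ 1 mod 4, the ring of integers is ℤ[√55] with discriminant 4·55 = 220.
11 divides disc(K) = 220, so 11 ramifies.

ramified — (11) = 𝔭²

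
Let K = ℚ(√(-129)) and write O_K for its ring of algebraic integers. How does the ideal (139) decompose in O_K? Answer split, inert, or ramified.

Since -129 ≢ 1 mod 4, the ring of integers is ℤ[√-129] with discriminant 4·(-129) = -516.
disc(K) = -516 is not divisible by 139; 139 is unramified.
(-129/139) = 10^69 mod 139 = 138, giving Legendre symbol -1.
Legendre symbol -1 ⇒ 139 is inert.

remains prime (inert)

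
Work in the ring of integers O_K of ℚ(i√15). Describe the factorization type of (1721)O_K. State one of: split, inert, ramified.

inert

Since -15 ≡ 1 mod 4, the ring of integers is ℤ[(1+√-15)/2] with discriminant -15.
disc(K) = -15 is not divisible by 1721; 1721 is unramified.
Euler's criterion: (-15)^860 mod 1721 = 1720. Thus (-15|1721) = -1.
d is a non-residue mod p, hence 1721 remains inert in O_K.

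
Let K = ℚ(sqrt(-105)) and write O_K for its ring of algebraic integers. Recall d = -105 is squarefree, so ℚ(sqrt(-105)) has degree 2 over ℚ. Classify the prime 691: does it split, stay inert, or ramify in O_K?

Since -105 ≢ 1 mod 4, the ring of integers is ℤ[√-105] with discriminant 4·(-105) = -420.
disc(K) = -420 is not divisible by 691; 691 is unramified.
(-105/691) = 586^345 mod 691 = 1, giving Legendre symbol 1.
(-105/691) = 1, so 691 splits.

p splits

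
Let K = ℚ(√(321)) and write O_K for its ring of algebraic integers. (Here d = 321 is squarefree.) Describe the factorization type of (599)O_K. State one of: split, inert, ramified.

321 mod 4 = 1, hence disc K = 321 and O_K = ℤ[(1+√321)/2].
Since gcd(599, 321) = 1 the prime 599 does not ramify.
Compute (321/599) via Euler: 321^((599-1)/2) mod 599 = 598, so (321/599) = -1.
Legendre symbol -1 ⇒ 599 is inert.

p is inert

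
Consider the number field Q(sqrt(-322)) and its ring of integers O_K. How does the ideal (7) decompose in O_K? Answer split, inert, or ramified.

7 is ramified

Since -322 ≢ 1 mod 4, the ring of integers is ℤ[√-322] with discriminant 4·(-322) = -1288.
disc(K) = -1288 = 7·(-184), so p = 7 is ramified.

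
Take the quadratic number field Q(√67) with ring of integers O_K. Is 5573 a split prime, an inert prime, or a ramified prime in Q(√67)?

67 mod 4 = 3, hence disc K = 4·67 = 268 and O_K = ℤ[√67].
Since gcd(5573, 268) = 1 the prime 5573 does not ramify.
Legendre symbol by Euler's criterion: (67/5573) ≡ 67^2786 ≡ 5572 (mod 5573), i.e. (67/5573) = -1.
(67/5573) = -1, so 5573 is inert.

inert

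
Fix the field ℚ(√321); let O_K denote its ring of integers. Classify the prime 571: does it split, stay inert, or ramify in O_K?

split

d = 321 ≡ 1 (mod 4), so O_K = ℤ[(1+√321)/2] and disc(K) = d = 321.
disc(K) = 321 is not divisible by 571; 571 is unramified.
Compute (321/571) via Euler: 321^((571-1)/2) mod 571 = 1, so (321/571) = 1.
Legendre symbol 1 ⇒ 571 is split.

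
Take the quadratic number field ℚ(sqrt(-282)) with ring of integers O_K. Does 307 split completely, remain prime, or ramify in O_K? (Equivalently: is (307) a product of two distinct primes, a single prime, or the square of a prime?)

Since -282 ≢ 1 mod 4, the ring of integers is ℤ[√-282] with discriminant 4·(-282) = -1128.
disc(K) = -1128 is not divisible by 307; 307 is unramified.
Euler's criterion: (-282)^153 mod 307 = 1. Thus (-282|307) = 1.
(-282/307) = 1, so 307 splits.

split — (307) = 𝔭₁𝔭₂ with 𝔭₁ ≠ 𝔭₂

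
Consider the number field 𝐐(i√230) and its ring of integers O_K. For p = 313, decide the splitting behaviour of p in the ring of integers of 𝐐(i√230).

split

-230 mod 4 = 2, hence disc K = 4·(-230) = -920 and O_K = ℤ[√-230].
disc(K) = -920 is not divisible by 313; 313 is unramified.
Legendre symbol by Euler's criterion: (-230/313) ≡ (-230)^156 ≡ 1 (mod 313), i.e. (-230/313) = 1.
Legendre symbol 1 ⇒ 313 is split.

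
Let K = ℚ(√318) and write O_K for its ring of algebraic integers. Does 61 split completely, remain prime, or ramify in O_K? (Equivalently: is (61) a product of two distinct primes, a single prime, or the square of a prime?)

splits completely

d = 318 ≡ 2 (mod 4), so O_K = ℤ[√318] and disc(K) = 4d = 1272.
61 ∤ 1272, so 61 is unramified.
Euler's criterion: 318^30 mod 61 = 1. Thus (318|61) = 1.
(318/61) = 1, so 61 splits.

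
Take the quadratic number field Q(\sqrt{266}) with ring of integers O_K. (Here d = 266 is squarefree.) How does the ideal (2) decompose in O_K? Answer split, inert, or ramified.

ramified — (2) = 𝔭²

Since 266 ≢ 1 mod 4, the ring of integers is ℤ[√266] with discriminant 4·266 = 1064.
2 divides disc(K) = 1064, so 2 ramifies.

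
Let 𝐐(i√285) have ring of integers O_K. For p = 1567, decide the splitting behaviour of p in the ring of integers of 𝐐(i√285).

1567 splits in O_K

-285 mod 4 = 3, hence disc K = 4·(-285) = -1140 and O_K = ℤ[√-285].
disc(K) = -1140 is not divisible by 1567; 1567 is unramified.
Compute (-285/1567) via Euler: 1282^((1567-1)/2) mod 1567 = 1, so (-285/1567) = 1.
Legendre symbol 1 ⇒ 1567 is split.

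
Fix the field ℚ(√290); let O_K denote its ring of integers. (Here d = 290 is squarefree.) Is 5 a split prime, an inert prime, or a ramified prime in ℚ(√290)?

ramifies in O_K

d = 290 ≡ 2 (mod 4), so O_K = ℤ[√290] and disc(K) = 4d = 1160.
disc(K) = 1160 = 5·232, so p = 5 is ramified.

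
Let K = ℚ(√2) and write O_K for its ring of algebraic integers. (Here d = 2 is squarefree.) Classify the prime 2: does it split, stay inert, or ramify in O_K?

2 is ramified

Since 2 ≢ 1 mod 4, the ring of integers is ℤ[√2] with discriminant 4·2 = 8.
2 divides disc(K) = 8, so 2 ramifies.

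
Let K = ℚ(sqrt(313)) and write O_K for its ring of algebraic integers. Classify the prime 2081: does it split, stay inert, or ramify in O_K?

inert

313 mod 4 = 1, hence disc K = 313 and O_K = ℤ[(1+√313)/2].
disc(K) = 313 is not divisible by 2081; 2081 is unramified.
Euler's criterion: 313^1040 mod 2081 = 2080. Thus (313|2081) = -1.
d is a non-residue mod p, hence 2081 remains inert in O_K.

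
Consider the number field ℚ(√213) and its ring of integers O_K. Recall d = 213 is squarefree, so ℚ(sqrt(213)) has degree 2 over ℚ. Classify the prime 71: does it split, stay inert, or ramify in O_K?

Since 213 ≡ 1 mod 4, the ring of integers is ℤ[(1+√213)/2] with discriminant 213.
71 divides disc(K) = 213, so 71 ramifies.

ramified — (71) = 𝔭²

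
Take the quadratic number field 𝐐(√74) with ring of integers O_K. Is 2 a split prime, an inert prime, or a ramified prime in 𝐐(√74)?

Since 74 ≢ 1 mod 4, the ring of integers is ℤ[√74] with discriminant 4·74 = 296.
disc(K) = 296 = 2·148, so p = 2 is ramified.

ramifies in O_K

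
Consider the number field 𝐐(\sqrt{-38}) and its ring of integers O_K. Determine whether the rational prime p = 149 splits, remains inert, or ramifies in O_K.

remains prime (inert)

d = -38 ≡ 2 (mod 4), so O_K = ℤ[√-38] and disc(K) = 4d = -152.
149 ∤ -152, so 149 is unramified.
Legendre symbol by Euler's criterion: (-38/149) ≡ (-38)^74 ≡ 148 (mod 149), i.e. (-38/149) = -1.
(-38/149) = -1, so 149 is inert.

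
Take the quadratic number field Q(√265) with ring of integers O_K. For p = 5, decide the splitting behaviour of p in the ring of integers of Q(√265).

p ramifies

d = 265 ≡ 1 (mod 4), so O_K = ℤ[(1+√265)/2] and disc(K) = d = 265.
disc(K) = 265 = 5·53, so p = 5 is ramified.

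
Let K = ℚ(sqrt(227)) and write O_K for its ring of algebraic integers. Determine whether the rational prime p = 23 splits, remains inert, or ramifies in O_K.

remains prime (inert)

227 mod 4 = 3, hence disc K = 4·227 = 908 and O_K = ℤ[√227].
23 ∤ 908, so 23 is unramified.
(227/23) = 20^11 mod 23 = 22, giving Legendre symbol -1.
d is a non-residue mod p, hence 23 remains inert in O_K.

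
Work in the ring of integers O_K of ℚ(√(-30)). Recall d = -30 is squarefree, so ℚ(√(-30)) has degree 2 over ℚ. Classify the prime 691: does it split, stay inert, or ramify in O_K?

-30 mod 4 = 2, hence disc K = 4·(-30) = -120 and O_K = ℤ[√-30].
691 ∤ -120, so 691 is unramified.
(-30/691) = 661^345 mod 691 = 690, giving Legendre symbol -1.
(-30/691) = -1, so 691 is inert.

p is inert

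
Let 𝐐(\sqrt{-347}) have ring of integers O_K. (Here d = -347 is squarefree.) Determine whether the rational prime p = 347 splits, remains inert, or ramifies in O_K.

347 is ramified

Since -347 ≡ 1 mod 4, the ring of integers is ℤ[(1+√-347)/2] with discriminant -347.
Ramification test: 347 | -347. The prime 347 ramifies in K.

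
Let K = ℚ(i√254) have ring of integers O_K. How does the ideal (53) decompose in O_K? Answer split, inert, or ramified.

-254 mod 4 = 2, hence disc K = 4·(-254) = -1016 and O_K = ℤ[√-254].
Since gcd(53, -1016) = 1 the prime 53 does not ramify.
Compute (-254/53) via Euler: 11^((53-1)/2) mod 53 = 1, so (-254/53) = 1.
Legendre symbol 1 ⇒ 53 is split.

53 splits in O_K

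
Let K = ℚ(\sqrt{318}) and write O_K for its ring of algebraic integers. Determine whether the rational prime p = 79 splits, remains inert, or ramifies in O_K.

p splits

318 mod 4 = 2, hence disc K = 4·318 = 1272 and O_K = ℤ[√318].
disc(K) = 1272 is not divisible by 79; 79 is unramified.
Compute (318/79) via Euler: 2^((79-1)/2) mod 79 = 1, so (318/79) = 1.
(318/79) = 1, so 79 splits.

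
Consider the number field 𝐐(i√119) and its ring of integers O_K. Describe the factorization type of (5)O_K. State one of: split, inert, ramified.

Since -119 ≡ 1 mod 4, the ring of integers is ℤ[(1+√-119)/2] with discriminant -119.
5 ∤ -119, so 5 is unramified.
Compute (-119/5) via Euler: 1^((5-1)/2) mod 5 = 1, so (-119/5) = 1.
(-119/5) = 1, so 5 splits.

splits completely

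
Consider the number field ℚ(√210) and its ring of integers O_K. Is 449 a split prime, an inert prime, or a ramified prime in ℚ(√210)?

inert

210 mod 4 = 2, hence disc K = 4·210 = 840 and O_K = ℤ[√210].
Since gcd(449, 840) = 1 the prime 449 does not ramify.
(210/449) = 210^224 mod 449 = 448, giving Legendre symbol -1.
d is a non-residue mod p, hence 449 remains inert in O_K.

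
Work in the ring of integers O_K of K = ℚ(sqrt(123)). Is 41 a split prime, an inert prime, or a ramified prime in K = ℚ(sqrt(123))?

123 mod 4 = 3, hence disc K = 4·123 = 492 and O_K = ℤ[√123].
Ramification test: 41 | 492. The prime 41 ramifies in K.

ramifies in O_K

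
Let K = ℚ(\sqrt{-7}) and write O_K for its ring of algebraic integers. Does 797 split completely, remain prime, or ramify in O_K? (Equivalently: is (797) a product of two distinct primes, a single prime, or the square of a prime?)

p is inert

d = -7 ≡ 1 (mod 4), so O_K = ℤ[(1+√-7)/2] and disc(K) = d = -7.
797 ∤ -7, so 797 is unramified.
Legendre symbol by Euler's criterion: (-7/797) ≡ (-7)^398 ≡ 796 (mod 797), i.e. (-7/797) = -1.
d is a non-residue mod p, hence 797 remains inert in O_K.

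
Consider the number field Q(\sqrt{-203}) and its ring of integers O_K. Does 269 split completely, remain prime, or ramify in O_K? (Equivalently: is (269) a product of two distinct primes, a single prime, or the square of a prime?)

-203 mod 4 = 1, hence disc K = -203 and O_K = ℤ[(1+√-203)/2].
disc(K) = -203 is not divisible by 269; 269 is unramified.
(-203/269) = 66^134 mod 269 = 1, giving Legendre symbol 1.
d is a quadratic residue mod p, hence 269 splits in O_K.

splits completely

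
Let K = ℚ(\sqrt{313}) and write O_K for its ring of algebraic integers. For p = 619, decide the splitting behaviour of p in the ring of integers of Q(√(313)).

313 mod 4 = 1, hence disc K = 313 and O_K = ℤ[(1+√313)/2].
Since gcd(619, 313) = 1 the prime 619 does not ramify.
Compute (313/619) via Euler: 313^((619-1)/2) mod 619 = 618, so (313/619) = -1.
d is a non-residue mod p, hence 619 remains inert in O_K.

inert — (619) stays prime in O_K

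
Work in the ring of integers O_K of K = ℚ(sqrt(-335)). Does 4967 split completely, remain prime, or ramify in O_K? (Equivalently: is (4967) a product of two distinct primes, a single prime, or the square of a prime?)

remains prime (inert)

Since -335 ≡ 1 mod 4, the ring of integers is ℤ[(1+√-335)/2] with discriminant -335.
disc(K) = -335 is not divisible by 4967; 4967 is unramified.
Legendre symbol by Euler's criterion: (-335/4967) ≡ (-335)^2483 ≡ 4966 (mod 4967), i.e. (-335/4967) = -1.
(-335/4967) = -1, so 4967 is inert.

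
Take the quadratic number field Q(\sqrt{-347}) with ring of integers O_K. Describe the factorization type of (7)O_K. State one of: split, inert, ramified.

p is inert

Since -347 ≡ 1 mod 4, the ring of integers is ℤ[(1+√-347)/2] with discriminant -347.
7 ∤ -347, so 7 is unramified.
Compute (-347/7) via Euler: 3^((7-1)/2) mod 7 = 6, so (-347/7) = -1.
Legendre symbol -1 ⇒ 7 is inert.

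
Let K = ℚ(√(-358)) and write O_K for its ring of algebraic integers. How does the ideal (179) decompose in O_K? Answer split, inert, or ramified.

d = -358 ≡ 2 (mod 4), so O_K = ℤ[√-358] and disc(K) = 4d = -1432.
disc(K) = -1432 = 179·(-8), so p = 179 is ramified.

p ramifies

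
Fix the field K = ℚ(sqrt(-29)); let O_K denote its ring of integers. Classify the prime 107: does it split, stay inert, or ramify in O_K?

-29 mod 4 = 3, hence disc K = 4·(-29) = -116 and O_K = ℤ[√-29].
Since gcd(107, -116) = 1 the prime 107 does not ramify.
(-29/107) = 78^53 mod 107 = 106, giving Legendre symbol -1.
Legendre symbol -1 ⇒ 107 is inert.

remains prime (inert)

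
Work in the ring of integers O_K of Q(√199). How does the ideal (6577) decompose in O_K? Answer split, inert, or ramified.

Since 199 ≢ 1 mod 4, the ring of integers is ℤ[√199] with discriminant 4·199 = 796.
disc(K) = 796 is not divisible by 6577; 6577 is unramified.
Euler's criterion: 199^3288 mod 6577 = 1. Thus (199|6577) = 1.
Legendre symbol 1 ⇒ 6577 is split.

split — (6577) = 𝔭₁𝔭₂ with 𝔭₁ ≠ 𝔭₂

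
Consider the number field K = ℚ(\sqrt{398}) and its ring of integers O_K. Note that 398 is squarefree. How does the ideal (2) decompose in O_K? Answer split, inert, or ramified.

2 is ramified

398 mod 4 = 2, hence disc K = 4·398 = 1592 and O_K = ℤ[√398].
2 divides disc(K) = 1592, so 2 ramifies.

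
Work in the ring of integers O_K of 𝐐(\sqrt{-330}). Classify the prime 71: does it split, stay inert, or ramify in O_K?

Since -330 ≢ 1 mod 4, the ring of integers is ℤ[√-330] with discriminant 4·(-330) = -1320.
Since gcd(71, -1320) = 1 the prime 71 does not ramify.
Legendre symbol by Euler's criterion: (-330/71) ≡ (-330)^35 ≡ 1 (mod 71), i.e. (-330/71) = 1.
(-330/71) = 1, so 71 splits.

split — (71) = 𝔭₁𝔭₂ with 𝔭₁ ≠ 𝔭₂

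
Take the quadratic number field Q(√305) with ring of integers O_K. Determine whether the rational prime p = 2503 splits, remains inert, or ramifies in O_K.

305 mod 4 = 1, hence disc K = 305 and O_K = ℤ[(1+√305)/2].
Since gcd(2503, 305) = 1 the prime 2503 does not ramify.
Legendre symbol by Euler's criterion: (305/2503) ≡ 305^1251 ≡ 1 (mod 2503), i.e. (305/2503) = 1.
(305/2503) = 1, so 2503 splits.

split — (2503) = 𝔭₁𝔭₂ with 𝔭₁ ≠ 𝔭₂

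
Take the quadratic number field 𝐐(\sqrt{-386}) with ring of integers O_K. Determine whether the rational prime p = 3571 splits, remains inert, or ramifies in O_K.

split — (3571) = 𝔭₁𝔭₂ with 𝔭₁ ≠ 𝔭₂

d = -386 ≡ 2 (mod 4), so O_K = ℤ[√-386] and disc(K) = 4d = -1544.
Since gcd(3571, -1544) = 1 the prime 3571 does not ramify.
Euler's criterion: (-386)^1785 mod 3571 = 1. Thus (-386|3571) = 1.
(-386/3571) = 1, so 3571 splits.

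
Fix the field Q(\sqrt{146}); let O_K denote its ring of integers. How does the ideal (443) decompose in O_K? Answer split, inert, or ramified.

split — (443) = 𝔭₁𝔭₂ with 𝔭₁ ≠ 𝔭₂

d = 146 ≡ 2 (mod 4), so O_K = ℤ[√146] and disc(K) = 4d = 584.
443 ∤ 584, so 443 is unramified.
Compute (146/443) via Euler: 146^((443-1)/2) mod 443 = 1, so (146/443) = 1.
Legendre symbol 1 ⇒ 443 is split.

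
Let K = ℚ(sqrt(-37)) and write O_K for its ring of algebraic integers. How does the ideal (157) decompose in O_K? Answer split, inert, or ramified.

splits completely

-37 mod 4 = 3, hence disc K = 4·(-37) = -148 and O_K = ℤ[√-37].
disc(K) = -148 is not divisible by 157; 157 is unramified.
(-37/157) = 120^78 mod 157 = 1, giving Legendre symbol 1.
(-37/157) = 1, so 157 splits.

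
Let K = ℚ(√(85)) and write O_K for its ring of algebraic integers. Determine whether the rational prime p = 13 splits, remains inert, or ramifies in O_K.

85 mod 4 = 1, hence disc K = 85 and O_K = ℤ[(1+√85)/2].
disc(K) = 85 is not divisible by 13; 13 is unramified.
Euler's criterion: 85^6 mod 13 = 12. Thus (85|13) = -1.
d is a non-residue mod p, hence 13 remains inert in O_K.

inert — (13) stays prime in O_K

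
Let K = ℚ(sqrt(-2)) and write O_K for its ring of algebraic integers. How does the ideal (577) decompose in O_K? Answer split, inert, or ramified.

split — (577) = 𝔭₁𝔭₂ with 𝔭₁ ≠ 𝔭₂

d = -2 ≡ 2 (mod 4), so O_K = ℤ[√-2] and disc(K) = 4d = -8.
577 ∤ -8, so 577 is unramified.
Euler's criterion: (-2)^288 mod 577 = 1. Thus (-2|577) = 1.
Legendre symbol 1 ⇒ 577 is split.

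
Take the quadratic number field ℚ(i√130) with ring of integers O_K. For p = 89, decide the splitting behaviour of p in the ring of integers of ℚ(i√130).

Since -130 ≢ 1 mod 4, the ring of integers is ℤ[√-130] with discriminant 4·(-130) = -520.
disc(K) = -520 is not divisible by 89; 89 is unramified.
Compute (-130/89) via Euler: 48^((89-1)/2) mod 89 = 88, so (-130/89) = -1.
(-130/89) = -1, so 89 is inert.

89 remains inert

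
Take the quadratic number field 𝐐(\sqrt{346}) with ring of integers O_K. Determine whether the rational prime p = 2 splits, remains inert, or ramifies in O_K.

ramified — (2) = 𝔭²

Since 346 ≢ 1 mod 4, the ring of integers is ℤ[√346] with discriminant 4·346 = 1384.
Ramification test: 2 | 1384. The prime 2 ramifies in K.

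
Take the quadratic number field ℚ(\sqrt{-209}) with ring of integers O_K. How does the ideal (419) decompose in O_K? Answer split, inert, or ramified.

Since -209 ≢ 1 mod 4, the ring of integers is ℤ[√-209] with discriminant 4·(-209) = -836.
disc(K) = -836 is not divisible by 419; 419 is unramified.
Legendre symbol by Euler's criterion: (-209/419) ≡ (-209)^209 ≡ 418 (mod 419), i.e. (-209/419) = -1.
d is a non-residue mod p, hence 419 remains inert in O_K.

remains prime (inert)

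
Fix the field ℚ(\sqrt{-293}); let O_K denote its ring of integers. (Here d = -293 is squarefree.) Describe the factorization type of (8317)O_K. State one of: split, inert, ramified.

p is inert

Since -293 ≢ 1 mod 4, the ring of integers is ℤ[√-293] with discriminant 4·(-293) = -1172.
8317 ∤ -1172, so 8317 is unramified.
Compute (-293/8317) via Euler: 8024^((8317-1)/2) mod 8317 = 8316, so (-293/8317) = -1.
Legendre symbol -1 ⇒ 8317 is inert.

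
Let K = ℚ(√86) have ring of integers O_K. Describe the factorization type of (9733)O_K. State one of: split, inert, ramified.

p is inert

d = 86 ≡ 2 (mod 4), so O_K = ℤ[√86] and disc(K) = 4d = 344.
disc(K) = 344 is not divisible by 9733; 9733 is unramified.
Legendre symbol by Euler's criterion: (86/9733) ≡ 86^4866 ≡ 9732 (mod 9733), i.e. (86/9733) = -1.
d is a non-residue mod p, hence 9733 remains inert in O_K.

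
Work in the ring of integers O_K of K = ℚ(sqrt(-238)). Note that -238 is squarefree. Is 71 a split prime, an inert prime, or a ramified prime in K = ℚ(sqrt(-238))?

inert

Since -238 ≢ 1 mod 4, the ring of integers is ℤ[√-238] with discriminant 4·(-238) = -952.
Since gcd(71, -952) = 1 the prime 71 does not ramify.
Euler's criterion: (-238)^35 mod 71 = 70. Thus (-238|71) = -1.
(-238/71) = -1, so 71 is inert.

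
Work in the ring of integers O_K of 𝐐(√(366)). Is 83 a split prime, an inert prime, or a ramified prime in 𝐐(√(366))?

p is inert

d = 366 ≡ 2 (mod 4), so O_K = ℤ[√366] and disc(K) = 4d = 1464.
disc(K) = 1464 is not divisible by 83; 83 is unramified.
(366/83) = 34^41 mod 83 = 82, giving Legendre symbol -1.
Legendre symbol -1 ⇒ 83 is inert.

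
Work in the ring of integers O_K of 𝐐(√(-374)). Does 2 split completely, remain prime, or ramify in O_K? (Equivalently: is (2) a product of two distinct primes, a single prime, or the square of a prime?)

ramified — (2) = 𝔭²

Since -374 ≢ 1 mod 4, the ring of integers is ℤ[√-374] with discriminant 4·(-374) = -1496.
disc(K) = -1496 = 2·(-748), so p = 2 is ramified.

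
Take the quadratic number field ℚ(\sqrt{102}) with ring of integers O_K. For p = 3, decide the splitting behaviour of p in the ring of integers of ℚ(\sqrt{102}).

Since 102 ≢ 1 mod 4, the ring of integers is ℤ[√102] with discriminant 4·102 = 408.
disc(K) = 408 = 3·136, so p = 3 is ramified.

ramified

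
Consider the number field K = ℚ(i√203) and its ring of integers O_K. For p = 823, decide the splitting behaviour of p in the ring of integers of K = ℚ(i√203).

-203 mod 4 = 1, hence disc K = -203 and O_K = ℤ[(1+√-203)/2].
disc(K) = -203 is not divisible by 823; 823 is unramified.
Compute (-203/823) via Euler: 620^((823-1)/2) mod 823 = 822, so (-203/823) = -1.
d is a non-residue mod p, hence 823 remains inert in O_K.

823 remains inert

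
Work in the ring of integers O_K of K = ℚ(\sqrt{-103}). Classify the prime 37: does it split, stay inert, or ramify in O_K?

Since -103 ≡ 1 mod 4, the ring of integers is ℤ[(1+√-103)/2] with discriminant -103.
Since gcd(37, -103) = 1 the prime 37 does not ramify.
Legendre symbol by Euler's criterion: (-103/37) ≡ (-103)^18 ≡ 36 (mod 37), i.e. (-103/37) = -1.
d is a non-residue mod p, hence 37 remains inert in O_K.

inert — (37) stays prime in O_K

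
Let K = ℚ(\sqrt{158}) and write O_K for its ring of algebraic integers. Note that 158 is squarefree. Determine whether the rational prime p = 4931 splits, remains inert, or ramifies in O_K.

d = 158 ≡ 2 (mod 4), so O_K = ℤ[√158] and disc(K) = 4d = 632.
disc(K) = 632 is not divisible by 4931; 4931 is unramified.
(158/4931) = 158^2465 mod 4931 = 4930, giving Legendre symbol -1.
Legendre symbol -1 ⇒ 4931 is inert.

p is inert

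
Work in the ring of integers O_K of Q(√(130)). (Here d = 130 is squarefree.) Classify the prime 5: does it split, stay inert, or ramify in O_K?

ramifies in O_K

Since 130 ≢ 1 mod 4, the ring of integers is ℤ[√130] with discriminant 4·130 = 520.
Ramification test: 5 | 520. The prime 5 ramifies in K.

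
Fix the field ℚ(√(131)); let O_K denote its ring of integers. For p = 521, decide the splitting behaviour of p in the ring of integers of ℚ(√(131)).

131 mod 4 = 3, hence disc K = 4·131 = 524 and O_K = ℤ[√131].
Since gcd(521, 524) = 1 the prime 521 does not ramify.
Compute (131/521) via Euler: 131^((521-1)/2) mod 521 = 520, so (131/521) = -1.
Legendre symbol -1 ⇒ 521 is inert.

p is inert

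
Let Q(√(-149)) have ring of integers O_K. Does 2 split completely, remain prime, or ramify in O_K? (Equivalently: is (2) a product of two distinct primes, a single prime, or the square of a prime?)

ramified — (2) = 𝔭²

Since -149 ≢ 1 mod 4, the ring of integers is ℤ[√-149] with discriminant 4·(-149) = -596.
2 divides disc(K) = -596, so 2 ramifies.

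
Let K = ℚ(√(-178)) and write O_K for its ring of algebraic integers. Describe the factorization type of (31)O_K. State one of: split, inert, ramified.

-178 mod 4 = 2, hence disc K = 4·(-178) = -712 and O_K = ℤ[√-178].
Since gcd(31, -712) = 1 the prime 31 does not ramify.
Legendre symbol by Euler's criterion: (-178/31) ≡ (-178)^15 ≡ 1 (mod 31), i.e. (-178/31) = 1.
d is a quadratic residue mod p, hence 31 splits in O_K.

split — (31) = 𝔭₁𝔭₂ with 𝔭₁ ≠ 𝔭₂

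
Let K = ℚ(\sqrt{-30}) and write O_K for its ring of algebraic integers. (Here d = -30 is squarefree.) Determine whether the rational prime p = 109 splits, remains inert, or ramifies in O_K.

-30 mod 4 = 2, hence disc K = 4·(-30) = -120 and O_K = ℤ[√-30].
disc(K) = -120 is not divisible by 109; 109 is unramified.
(-30/109) = 79^54 mod 109 = 108, giving Legendre symbol -1.
(-30/109) = -1, so 109 is inert.

inert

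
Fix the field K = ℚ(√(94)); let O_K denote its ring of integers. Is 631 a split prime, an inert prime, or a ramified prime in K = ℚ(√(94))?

94 mod 4 = 2, hence disc K = 4·94 = 376 and O_K = ℤ[√94].
631 ∤ 376, so 631 is unramified.
(94/631) = 94^315 mod 631 = 1, giving Legendre symbol 1.
Legendre symbol 1 ⇒ 631 is split.

split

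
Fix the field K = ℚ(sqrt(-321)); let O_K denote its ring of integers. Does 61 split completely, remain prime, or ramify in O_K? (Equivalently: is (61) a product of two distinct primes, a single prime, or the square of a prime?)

splits completely

-321 mod 4 = 3, hence disc K = 4·(-321) = -1284 and O_K = ℤ[√-321].
61 ∤ -1284, so 61 is unramified.
Compute (-321/61) via Euler: 45^((61-1)/2) mod 61 = 1, so (-321/61) = 1.
Legendre symbol 1 ⇒ 61 is split.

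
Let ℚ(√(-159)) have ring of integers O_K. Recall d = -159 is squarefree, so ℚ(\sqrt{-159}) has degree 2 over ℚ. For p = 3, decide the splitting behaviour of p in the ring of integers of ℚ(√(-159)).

d = -159 ≡ 1 (mod 4), so O_K = ℤ[(1+√-159)/2] and disc(K) = d = -159.
disc(K) = -159 = 3·(-53), so p = 3 is ramified.

p ramifies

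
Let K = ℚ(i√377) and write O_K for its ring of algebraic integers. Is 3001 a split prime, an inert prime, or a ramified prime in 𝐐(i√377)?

3001 splits in O_K

-377 mod 4 = 3, hence disc K = 4·(-377) = -1508 and O_K = ℤ[√-377].
3001 ∤ -1508, so 3001 is unramified.
Euler's criterion: (-377)^1500 mod 3001 = 1. Thus (-377|3001) = 1.
(-377/3001) = 1, so 3001 splits.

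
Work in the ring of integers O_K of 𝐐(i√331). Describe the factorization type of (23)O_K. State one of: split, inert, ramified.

inert

-331 mod 4 = 1, hence disc K = -331 and O_K = ℤ[(1+√-331)/2].
23 ∤ -331, so 23 is unramified.
Compute (-331/23) via Euler: 14^((23-1)/2) mod 23 = 22, so (-331/23) = -1.
Legendre symbol -1 ⇒ 23 is inert.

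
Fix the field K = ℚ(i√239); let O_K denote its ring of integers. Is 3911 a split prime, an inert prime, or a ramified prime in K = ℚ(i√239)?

Since -239 ≡ 1 mod 4, the ring of integers is ℤ[(1+√-239)/2] with discriminant -239.
Since gcd(3911, -239) = 1 the prime 3911 does not ramify.
Legendre symbol by Euler's criterion: (-239/3911) ≡ (-239)^1955 ≡ 1 (mod 3911), i.e. (-239/3911) = 1.
Legendre symbol 1 ⇒ 3911 is split.

split — (3911) = 𝔭₁𝔭₂ with 𝔭₁ ≠ 𝔭₂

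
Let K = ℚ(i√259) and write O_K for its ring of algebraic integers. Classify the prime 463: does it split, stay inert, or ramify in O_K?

d = -259 ≡ 1 (mod 4), so O_K = ℤ[(1+√-259)/2] and disc(K) = d = -259.
463 ∤ -259, so 463 is unramified.
Euler's criterion: (-259)^231 mod 463 = 462. Thus (-259|463) = -1.
(-259/463) = -1, so 463 is inert.

463 remains inert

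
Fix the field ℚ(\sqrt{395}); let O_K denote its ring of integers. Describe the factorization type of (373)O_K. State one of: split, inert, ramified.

splits completely

395 mod 4 = 3, hence disc K = 4·395 = 1580 and O_K = ℤ[√395].
Since gcd(373, 1580) = 1 the prime 373 does not ramify.
Compute (395/373) via Euler: 22^((373-1)/2) mod 373 = 1, so (395/373) = 1.
Legendre symbol 1 ⇒ 373 is split.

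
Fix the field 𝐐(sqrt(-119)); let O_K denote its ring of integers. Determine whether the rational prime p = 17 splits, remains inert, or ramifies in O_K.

ramified — (17) = 𝔭²

Since -119 ≡ 1 mod 4, the ring of integers is ℤ[(1+√-119)/2] with discriminant -119.
Ramification test: 17 | -119. The prime 17 ramifies in K.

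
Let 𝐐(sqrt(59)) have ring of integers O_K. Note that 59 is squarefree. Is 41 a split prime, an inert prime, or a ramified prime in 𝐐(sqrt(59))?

41 splits in O_K

Since 59 ≢ 1 mod 4, the ring of integers is ℤ[√59] with discriminant 4·59 = 236.
Since gcd(41, 236) = 1 the prime 41 does not ramify.
Compute (59/41) via Euler: 18^((41-1)/2) mod 41 = 1, so (59/41) = 1.
(59/41) = 1, so 41 splits.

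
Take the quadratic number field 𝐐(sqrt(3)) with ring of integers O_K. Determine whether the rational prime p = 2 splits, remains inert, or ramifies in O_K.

ramifies in O_K

d = 3 ≡ 3 (mod 4), so O_K = ℤ[√3] and disc(K) = 4d = 12.
disc(K) = 12 = 2·6, so p = 2 is ramified.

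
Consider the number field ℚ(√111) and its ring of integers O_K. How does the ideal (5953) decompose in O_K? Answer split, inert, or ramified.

split — (5953) = 𝔭₁𝔭₂ with 𝔭₁ ≠ 𝔭₂

Since 111 ≢ 1 mod 4, the ring of integers is ℤ[√111] with discriminant 4·111 = 444.
5953 ∤ 444, so 5953 is unramified.
Legendre symbol by Euler's criterion: (111/5953) ≡ 111^2976 ≡ 1 (mod 5953), i.e. (111/5953) = 1.
(111/5953) = 1, so 5953 splits.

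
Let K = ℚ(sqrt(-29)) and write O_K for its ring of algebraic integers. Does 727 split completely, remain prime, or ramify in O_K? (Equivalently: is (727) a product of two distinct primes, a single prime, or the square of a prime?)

p splits

d = -29 ≡ 3 (mod 4), so O_K = ℤ[√-29] and disc(K) = 4d = -116.
disc(K) = -116 is not divisible by 727; 727 is unramified.
Legendre symbol by Euler's criterion: (-29/727) ≡ (-29)^363 ≡ 1 (mod 727), i.e. (-29/727) = 1.
Legendre symbol 1 ⇒ 727 is split.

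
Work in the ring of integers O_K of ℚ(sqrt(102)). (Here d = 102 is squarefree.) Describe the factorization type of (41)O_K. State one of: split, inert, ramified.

102 mod 4 = 2, hence disc K = 4·102 = 408 and O_K = ℤ[√102].
41 ∤ 408, so 41 is unramified.
Legendre symbol by Euler's criterion: (102/41) ≡ 102^20 ≡ 1 (mod 41), i.e. (102/41) = 1.
Legendre symbol 1 ⇒ 41 is split.

split — (41) = 𝔭₁𝔭₂ with 𝔭₁ ≠ 𝔭₂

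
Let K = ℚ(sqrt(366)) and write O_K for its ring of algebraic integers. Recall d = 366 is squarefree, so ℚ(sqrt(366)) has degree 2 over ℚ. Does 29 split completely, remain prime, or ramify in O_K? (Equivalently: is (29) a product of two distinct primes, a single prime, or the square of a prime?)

inert — (29) stays prime in O_K

d = 366 ≡ 2 (mod 4), so O_K = ℤ[√366] and disc(K) = 4d = 1464.
disc(K) = 1464 is not divisible by 29; 29 is unramified.
Euler's criterion: 366^14 mod 29 = 28. Thus (366|29) = -1.
(366/29) = -1, so 29 is inert.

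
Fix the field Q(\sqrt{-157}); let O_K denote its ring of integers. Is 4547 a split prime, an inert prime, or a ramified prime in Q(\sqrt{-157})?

4547 splits in O_K

Since -157 ≢ 1 mod 4, the ring of integers is ℤ[√-157] with discriminant 4·(-157) = -628.
4547 ∤ -628, so 4547 is unramified.
Compute (-157/4547) via Euler: 4390^((4547-1)/2) mod 4547 = 1, so (-157/4547) = 1.
d is a quadratic residue mod p, hence 4547 splits in O_K.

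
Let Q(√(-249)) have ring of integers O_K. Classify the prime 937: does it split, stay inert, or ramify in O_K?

inert

Since -249 ≢ 1 mod 4, the ring of integers is ℤ[√-249] with discriminant 4·(-249) = -996.
Since gcd(937, -996) = 1 the prime 937 does not ramify.
Legendre symbol by Euler's criterion: (-249/937) ≡ (-249)^468 ≡ 936 (mod 937), i.e. (-249/937) = -1.
d is a non-residue mod p, hence 937 remains inert in O_K.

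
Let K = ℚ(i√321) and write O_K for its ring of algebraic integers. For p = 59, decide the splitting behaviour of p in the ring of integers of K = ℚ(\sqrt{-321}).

Since -321 ≢ 1 mod 4, the ring of integers is ℤ[√-321] with discriminant 4·(-321) = -1284.
59 ∤ -1284, so 59 is unramified.
Euler's criterion: (-321)^29 mod 59 = 58. Thus (-321|59) = -1.
(-321/59) = -1, so 59 is inert.

inert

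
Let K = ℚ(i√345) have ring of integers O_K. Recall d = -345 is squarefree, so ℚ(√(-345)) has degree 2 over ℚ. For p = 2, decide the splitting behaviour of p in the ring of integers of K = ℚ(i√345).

Since -345 ≢ 1 mod 4, the ring of integers is ℤ[√-345] with discriminant 4·(-345) = -1380.
Ramification test: 2 | -1380. The prime 2 ramifies in K.

ramifies in O_K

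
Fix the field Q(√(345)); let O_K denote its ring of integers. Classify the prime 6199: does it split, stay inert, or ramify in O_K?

345 mod 4 = 1, hence disc K = 345 and O_K = ℤ[(1+√345)/2].
6199 ∤ 345, so 6199 is unramified.
Compute (345/6199) via Euler: 345^((6199-1)/2) mod 6199 = 1, so (345/6199) = 1.
d is a quadratic residue mod p, hence 6199 splits in O_K.

split — (6199) = 𝔭₁𝔭₂ with 𝔭₁ ≠ 𝔭₂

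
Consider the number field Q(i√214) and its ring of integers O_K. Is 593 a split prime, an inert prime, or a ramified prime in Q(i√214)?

Since -214 ≢ 1 mod 4, the ring of integers is ℤ[√-214] with discriminant 4·(-214) = -856.
Since gcd(593, -856) = 1 the prime 593 does not ramify.
Euler's criterion: (-214)^296 mod 593 = 592. Thus (-214|593) = -1.
d is a non-residue mod p, hence 593 remains inert in O_K.

inert — (593) stays prime in O_K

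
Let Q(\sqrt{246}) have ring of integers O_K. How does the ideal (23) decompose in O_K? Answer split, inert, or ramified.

split — (23) = 𝔭₁𝔭₂ with 𝔭₁ ≠ 𝔭₂

246 mod 4 = 2, hence disc K = 4·246 = 984 and O_K = ℤ[√246].
23 ∤ 984, so 23 is unramified.
Compute (246/23) via Euler: 16^((23-1)/2) mod 23 = 1, so (246/23) = 1.
(246/23) = 1, so 23 splits.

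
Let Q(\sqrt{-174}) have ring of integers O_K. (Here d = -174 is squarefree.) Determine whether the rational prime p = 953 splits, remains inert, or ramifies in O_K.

inert — (953) stays prime in O_K

-174 mod 4 = 2, hence disc K = 4·(-174) = -696 and O_K = ℤ[√-174].
953 ∤ -696, so 953 is unramified.
(-174/953) = 779^476 mod 953 = 952, giving Legendre symbol -1.
d is a non-residue mod p, hence 953 remains inert in O_K.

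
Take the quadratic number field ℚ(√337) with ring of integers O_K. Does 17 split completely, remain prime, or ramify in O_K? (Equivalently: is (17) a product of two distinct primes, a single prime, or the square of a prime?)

d = 337 ≡ 1 (mod 4), so O_K = ℤ[(1+√337)/2] and disc(K) = d = 337.
17 ∤ 337, so 17 is unramified.
Euler's criterion: 337^8 mod 17 = 16. Thus (337|17) = -1.
(337/17) = -1, so 17 is inert.

17 remains inert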